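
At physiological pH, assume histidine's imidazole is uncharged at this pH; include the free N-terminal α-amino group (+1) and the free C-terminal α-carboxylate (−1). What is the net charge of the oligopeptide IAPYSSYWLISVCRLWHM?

+1

At pH ~7.4 the Lys and Arg side chains are protonated (+1), the Asp and Glu side chains are deprotonated (−1), and with His taken as neutral all other side chains carry no charge.
Positive (K, R): R14 → +1.
Negative (D, E): none → −0.
The N-terminus (+1) and C-terminus (−1) cancel.
Net charge = (+1) + (−0) = +1.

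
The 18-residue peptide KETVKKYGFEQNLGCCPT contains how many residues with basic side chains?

K, R, and H are the three residues with basic side chains (ε-amine, guanidinium, and imidazole respectively).
Matching residues: K1, K5, K6.

3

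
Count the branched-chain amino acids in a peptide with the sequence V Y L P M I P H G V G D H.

The BCAAs are Val, Leu, and Ile — aliphatic side chains with a branch point.
Matching residues: V1, L3, I6, V10.

4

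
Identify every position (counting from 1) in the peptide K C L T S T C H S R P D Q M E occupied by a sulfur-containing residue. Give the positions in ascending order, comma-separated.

Matching residues: C2, C7, M14.

2, 7, 14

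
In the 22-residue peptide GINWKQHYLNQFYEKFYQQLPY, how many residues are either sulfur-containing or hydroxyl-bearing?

4

Sulfur-containing: C, M. Hydroxyl-bearing: S, T, Y.
Sulfur-containing residues here: none (0).
Hydroxyl-bearing residues here: Y8, Y13, Y17, Y22 (4).
The two groups share no amino acid, so total = 0 + 4 = 4.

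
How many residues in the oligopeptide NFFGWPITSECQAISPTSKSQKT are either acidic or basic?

Acidic: D, E. Basic: H, K, R.
Acidic residues here: E10 (1).
Basic residues here: K19, K22 (2).
The two groups share no amino acid, so total = 1 + 2 = 3.

3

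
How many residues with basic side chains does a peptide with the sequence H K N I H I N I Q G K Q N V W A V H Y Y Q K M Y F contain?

6

K, R, and H are the three residues with basic side chains (ε-amine, guanidinium, and imidazole respectively).
Matching residues: H1, K2, H5, K11, H18, K22.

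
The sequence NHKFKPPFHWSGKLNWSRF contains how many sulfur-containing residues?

Cysteine (C, thiol) and methionine (M, thioether) are the two sulfur-containing amino acids.
None of the 19 residues belong to this group.

0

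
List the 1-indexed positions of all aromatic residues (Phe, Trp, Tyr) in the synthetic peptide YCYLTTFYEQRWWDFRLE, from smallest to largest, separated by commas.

Matching residues: Y1, Y3, F7, Y8, W12, W13, F15.

1, 3, 7, 8, 12, 13, 15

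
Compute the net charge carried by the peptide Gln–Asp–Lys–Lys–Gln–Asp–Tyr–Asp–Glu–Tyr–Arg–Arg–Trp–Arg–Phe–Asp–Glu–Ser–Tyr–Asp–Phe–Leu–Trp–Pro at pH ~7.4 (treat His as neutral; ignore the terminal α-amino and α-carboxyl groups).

The side chains ionized at physiological pH are Lys/Arg (+1) and Asp/Glu (−1); with His treated as neutral, nothing else contributes.
Positive (K, R): Lys3, Lys4, Arg11, Arg12, Arg14 → +5.
Negative (D, E): Asp2, Asp6, Asp8, Glu9, Asp16, Glu17, Asp20 → −7.
Net charge = (+5) + (−7) = −2.

-2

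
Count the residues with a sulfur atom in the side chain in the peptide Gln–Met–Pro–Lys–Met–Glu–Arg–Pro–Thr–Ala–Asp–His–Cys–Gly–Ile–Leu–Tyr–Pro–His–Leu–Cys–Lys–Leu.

4

Only Cys (C) and Met (M) have a sulfur atom in the side chain.
Matching residues: Met2, Met5, Cys13, Cys21.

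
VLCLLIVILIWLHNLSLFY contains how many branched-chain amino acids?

Valine (V), leucine (L), and isoleucine (I) are the branched-chain amino acids.
Matching residues: V1, L2, L4, L5, I6, V7, I8, L9, I10, L12, L15, L17.

12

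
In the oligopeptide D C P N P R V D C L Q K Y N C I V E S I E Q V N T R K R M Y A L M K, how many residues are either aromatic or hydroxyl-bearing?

Aromatic: F, W, Y. Hydroxyl-bearing: S, T, Y.
Aromatic residues here: Y13, Y30 (2).
Hydroxyl-bearing residues here: Y13, S19, T25, Y30 (4).
Y is in both groups, so the 2 Y residues must not be double-counted.
Total = 2 + 4 − 2 = 4.

4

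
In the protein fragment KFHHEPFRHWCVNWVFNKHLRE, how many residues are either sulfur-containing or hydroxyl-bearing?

Sulfur-containing: C, M. Hydroxyl-bearing: S, T, Y.
Sulfur-containing residues here: C11 (1).
Hydroxyl-bearing residues here: none (0).
The two groups share no amino acid, so total = 1 + 0 = 1.

1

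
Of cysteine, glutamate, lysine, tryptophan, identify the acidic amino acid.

The acidic residues are Asp (D) and Glu (E), whose side chains end in a carboxylate group.
Of the listed options, only glutamate belongs to this group.

glutamate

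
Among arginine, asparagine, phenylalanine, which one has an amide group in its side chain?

Only N (asparagine) and Q (glutamine) carry a side-chain carboxamide.
Of the listed options, only asparagine belongs to this group.

asparagine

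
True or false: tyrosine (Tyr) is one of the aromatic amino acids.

True

The aromatic amino acids are Phe (F, benzyl), Trp (W, indole), and Tyr (Y, phenol).
Tyrosine is in this group.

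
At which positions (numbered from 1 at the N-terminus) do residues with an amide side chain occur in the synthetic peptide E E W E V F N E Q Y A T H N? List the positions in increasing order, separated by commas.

The amide-side-chain residues are Asn (N) and Gln (Q).
Matching residues: N7, Q9, N14.

7, 9, 14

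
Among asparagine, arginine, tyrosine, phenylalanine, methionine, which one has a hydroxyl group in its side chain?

tyrosine

S, T, and Y are the three residues with a side-chain hydroxyl.
Of the listed options, only tyrosine belongs to this group.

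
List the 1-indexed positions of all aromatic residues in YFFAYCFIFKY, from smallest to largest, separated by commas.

1, 2, 3, 5, 7, 9, 11

Phenylalanine (F), tryptophan (W), and tyrosine (Y) have aromatic ring side chains.
Matching residues: Y1, F2, F3, Y5, F7, F9, Y11.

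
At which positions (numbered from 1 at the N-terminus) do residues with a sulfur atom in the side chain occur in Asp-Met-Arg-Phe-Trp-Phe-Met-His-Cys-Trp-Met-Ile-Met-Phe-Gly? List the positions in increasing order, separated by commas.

The sulfur-bearing residues are cysteine (–SH) and methionine (–S–CH₃).
Matching residues: Met2, Met7, Cys9, Met11, Met13.

2, 7, 9, 11, 13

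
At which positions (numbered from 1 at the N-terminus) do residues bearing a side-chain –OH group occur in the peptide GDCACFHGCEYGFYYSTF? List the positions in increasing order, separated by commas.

The –OH-bearing residues are Ser, Thr (aliphatic alcohols), and Tyr (phenol).
Matching residues: Y11, Y14, Y15, S16, T17.

11, 14, 15, 16, 17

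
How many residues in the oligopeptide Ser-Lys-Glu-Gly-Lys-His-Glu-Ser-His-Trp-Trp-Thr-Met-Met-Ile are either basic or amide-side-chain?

4

Basic: H, K, R. Amide-side-chain: N, Q.
Basic residues here: Lys2, Lys5, His6, His9 (4).
Amide-side-chain residues here: none (0).
The two groups share no amino acid, so total = 4 + 0 = 4.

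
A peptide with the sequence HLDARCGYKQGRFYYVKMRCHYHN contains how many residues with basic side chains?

K, R, and H are the three residues with basic side chains (ε-amine, guanidinium, and imidazole respectively).
Matching residues: H1, R5, K9, R12, K17, R19, H21, H23.

8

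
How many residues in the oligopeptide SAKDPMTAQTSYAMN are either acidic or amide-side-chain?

Acidic: D, E. Amide-side-chain: N, Q.
Acidic residues here: D4 (1).
Amide-side-chain residues here: Q9, N15 (2).
The two groups share no amino acid, so total = 1 + 2 = 3.

3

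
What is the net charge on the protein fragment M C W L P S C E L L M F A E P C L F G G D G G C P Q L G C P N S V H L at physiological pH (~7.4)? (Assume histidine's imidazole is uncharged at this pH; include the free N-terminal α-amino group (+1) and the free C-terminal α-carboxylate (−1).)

-3

Near pH 7.4, K and R contribute +1 each, D and E contribute −1 each, and every other side chain (His included, as stated) is uncharged.
Positive (K, R): none → +0.
Negative (D, E): E8, E14, D21 → −3.
The N-terminus (+1) and C-terminus (−1) cancel.
Net charge = (+0) + (−3) = −3.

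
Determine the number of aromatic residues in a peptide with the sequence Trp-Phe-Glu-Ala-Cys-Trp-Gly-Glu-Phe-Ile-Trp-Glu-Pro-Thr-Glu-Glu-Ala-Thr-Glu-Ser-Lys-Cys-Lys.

F, W, and Y each carry an aromatic ring on the side chain.
Matching residues: Trp1, Phe2, Trp6, Phe9, Trp11.

5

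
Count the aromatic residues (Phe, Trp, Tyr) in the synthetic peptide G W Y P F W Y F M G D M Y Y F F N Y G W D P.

Matching residues: W2, Y3, F5, W6, Y7, F8, Y13, Y14, F15, F16, Y18, W20.

12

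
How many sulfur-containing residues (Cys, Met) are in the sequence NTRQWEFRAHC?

Matching residues: C11.

1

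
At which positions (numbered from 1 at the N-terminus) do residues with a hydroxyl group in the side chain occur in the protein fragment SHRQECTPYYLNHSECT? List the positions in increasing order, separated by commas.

S, T, and Y are the three residues with a side-chain hydroxyl.
Matching residues: S1, T7, Y9, Y10, S14, T17.

1, 7, 9, 10, 14, 17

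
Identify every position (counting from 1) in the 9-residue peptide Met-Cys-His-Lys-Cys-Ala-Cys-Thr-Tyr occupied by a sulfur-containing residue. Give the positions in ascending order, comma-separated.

1, 2, 5, 7

Only Cys (C) and Met (M) have a sulfur atom in the side chain.
Matching residues: Met1, Cys2, Cys5, Cys7.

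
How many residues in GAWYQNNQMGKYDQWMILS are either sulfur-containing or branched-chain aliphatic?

Sulfur-containing: C, M. Branched-chain aliphatic: I, L, V.
Sulfur-containing residues here: M9, M16 (2).
Branched-chain aliphatic residues here: I17, L18 (2).
The two groups share no amino acid, so total = 2 + 2 = 4.

4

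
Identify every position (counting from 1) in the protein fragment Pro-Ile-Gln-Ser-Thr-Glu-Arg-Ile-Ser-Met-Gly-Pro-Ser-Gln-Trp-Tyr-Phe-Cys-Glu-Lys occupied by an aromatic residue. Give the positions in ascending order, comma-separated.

F, W, and Y each carry an aromatic ring on the side chain.
Matching residues: Trp15, Tyr16, Phe17.

15, 16, 17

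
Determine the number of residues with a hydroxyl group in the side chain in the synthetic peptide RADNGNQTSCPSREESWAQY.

The –OH-bearing residues are Ser, Thr (aliphatic alcohols), and Tyr (phenol).
Matching residues: T8, S9, S12, S16, Y20.

5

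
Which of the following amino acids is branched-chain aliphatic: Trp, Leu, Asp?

Valine (V), leucine (L), and isoleucine (I) are the branched-chain amino acids.
Of the listed options, only Leu belongs to this group.

Leu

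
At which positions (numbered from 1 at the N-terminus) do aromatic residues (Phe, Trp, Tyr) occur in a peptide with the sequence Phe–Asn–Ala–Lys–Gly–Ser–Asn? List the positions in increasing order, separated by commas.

1

Matching residues: Phe1.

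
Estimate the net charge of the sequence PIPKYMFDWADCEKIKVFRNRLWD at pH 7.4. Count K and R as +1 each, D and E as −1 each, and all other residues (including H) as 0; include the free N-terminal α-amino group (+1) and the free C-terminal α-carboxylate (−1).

Positive (K, R): K4, K14, K16, R19, R21 → +5.
Negative (D, E): D8, D11, E13, D24 → −4.
The N-terminus (+1) and C-terminus (−1) cancel.
Net charge = (+5) + (−4) = +1.

+1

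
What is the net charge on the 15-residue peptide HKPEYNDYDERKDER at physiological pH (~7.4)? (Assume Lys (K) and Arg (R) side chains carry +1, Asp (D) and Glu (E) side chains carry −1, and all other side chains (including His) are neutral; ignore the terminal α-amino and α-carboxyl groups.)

-2

Positive (K, R): K2, R11, K12, R15 → +4.
Negative (D, E): E4, D7, D9, E10, D13, E14 → −6.
Net charge = (+4) + (−6) = −2.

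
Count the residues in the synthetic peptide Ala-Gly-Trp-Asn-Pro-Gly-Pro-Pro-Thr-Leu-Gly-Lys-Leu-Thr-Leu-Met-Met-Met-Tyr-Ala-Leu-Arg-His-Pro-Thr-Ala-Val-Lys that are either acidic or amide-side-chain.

1

Acidic: D, E. Amide-side-chain: N, Q.
Acidic residues here: none (0).
Amide-side-chain residues here: Asn4 (1).
The two groups share no amino acid, so total = 0 + 1 = 1.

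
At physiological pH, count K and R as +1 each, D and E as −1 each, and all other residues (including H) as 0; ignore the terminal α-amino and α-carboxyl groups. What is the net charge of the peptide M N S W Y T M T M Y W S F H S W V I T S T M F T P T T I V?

Positive (K, R): none → +0.
Negative (D, E): none → −0.
Net charge = (+0) + (−0) = 0.

0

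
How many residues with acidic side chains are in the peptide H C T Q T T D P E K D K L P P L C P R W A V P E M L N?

4

The acidic residues are Asp (D) and Glu (E), whose side chains end in a carboxylate group.
Matching residues: D7, E9, D11, E24.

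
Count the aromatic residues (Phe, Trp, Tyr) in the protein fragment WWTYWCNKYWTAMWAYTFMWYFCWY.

14

Matching residues: W1, W2, Y4, W5, Y9, W10, W14, Y16, F18, W20, Y21, F22, W24, Y25.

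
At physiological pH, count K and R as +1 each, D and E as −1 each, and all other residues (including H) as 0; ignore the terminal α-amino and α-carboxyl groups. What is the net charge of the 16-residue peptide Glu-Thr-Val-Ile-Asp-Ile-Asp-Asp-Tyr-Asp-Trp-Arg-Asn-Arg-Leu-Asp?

Positive (K, R): Arg12, Arg14 → +2.
Negative (D, E): Glu1, Asp5, Asp7, Asp8, Asp10, Asp16 → −6.
Net charge = (+2) + (−6) = −4.

-4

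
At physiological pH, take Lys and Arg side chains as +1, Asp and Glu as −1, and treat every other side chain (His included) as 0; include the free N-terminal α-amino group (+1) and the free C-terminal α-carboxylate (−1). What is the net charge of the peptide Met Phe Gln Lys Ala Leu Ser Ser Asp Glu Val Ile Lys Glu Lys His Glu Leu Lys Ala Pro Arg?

Positive (K, R): Lys4, Lys13, Lys15, Lys19, Arg22 → +5.
Negative (D, E): Asp9, Glu10, Glu14, Glu17 → −4.
The N-terminus (+1) and C-terminus (−1) cancel.
Net charge = (+5) + (−4) = +1.

+1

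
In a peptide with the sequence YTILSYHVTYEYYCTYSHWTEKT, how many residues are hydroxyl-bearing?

Serine (S), threonine (T), and tyrosine (Y) each carry a hydroxyl group on the side chain.
Matching residues: Y1, T2, S5, Y6, T9, Y10, Y12, Y13, T15, Y16, S17, T20, T23.

13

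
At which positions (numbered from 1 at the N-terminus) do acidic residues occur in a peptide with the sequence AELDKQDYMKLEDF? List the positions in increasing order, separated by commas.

Aspartate (D) and glutamate (E) have carboxylic-acid side chains and are the acidic amino acids.
Matching residues: E2, D4, D7, E12, D13.

2, 4, 7, 12, 13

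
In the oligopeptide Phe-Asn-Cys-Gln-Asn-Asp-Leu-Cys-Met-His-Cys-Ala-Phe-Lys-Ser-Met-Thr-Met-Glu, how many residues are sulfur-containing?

6

Only Cys (C) and Met (M) have a sulfur atom in the side chain.
Matching residues: Cys3, Cys8, Met9, Cys11, Met16, Met18.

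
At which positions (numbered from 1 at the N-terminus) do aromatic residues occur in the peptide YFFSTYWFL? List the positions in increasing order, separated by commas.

The aromatic amino acids are Phe (F, benzyl), Trp (W, indole), and Tyr (Y, phenol).
Matching residues: Y1, F2, F3, Y6, W7, F8.

1, 2, 3, 6, 7, 8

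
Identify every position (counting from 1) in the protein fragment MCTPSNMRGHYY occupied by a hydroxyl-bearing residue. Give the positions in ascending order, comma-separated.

3, 5, 11, 12

S, T, and Y are the three residues with a side-chain hydroxyl.
Matching residues: T3, S5, Y11, Y12.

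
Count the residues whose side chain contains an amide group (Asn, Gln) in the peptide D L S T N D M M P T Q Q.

3

Matching residues: N5, Q11, Q12.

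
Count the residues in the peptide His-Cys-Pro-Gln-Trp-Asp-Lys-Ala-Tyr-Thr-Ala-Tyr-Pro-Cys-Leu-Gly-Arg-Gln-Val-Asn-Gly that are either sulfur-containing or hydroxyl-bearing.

Sulfur-containing: C, M. Hydroxyl-bearing: S, T, Y.
Sulfur-containing residues here: Cys2, Cys14 (2).
Hydroxyl-bearing residues here: Tyr9, Thr10, Tyr12 (3).
The two groups share no amino acid, so total = 2 + 3 = 5.

5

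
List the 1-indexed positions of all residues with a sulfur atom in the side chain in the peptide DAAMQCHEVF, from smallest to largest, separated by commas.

The sulfur-bearing residues are cysteine (–SH) and methionine (–S–CH₃).
Matching residues: M4, C6.

4, 6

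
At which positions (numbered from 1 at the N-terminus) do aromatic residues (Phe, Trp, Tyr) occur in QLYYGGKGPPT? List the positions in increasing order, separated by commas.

Matching residues: Y3, Y4.

3, 4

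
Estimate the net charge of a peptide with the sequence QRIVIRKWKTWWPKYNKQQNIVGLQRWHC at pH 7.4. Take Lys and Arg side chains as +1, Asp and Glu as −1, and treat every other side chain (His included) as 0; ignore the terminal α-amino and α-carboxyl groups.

Positive (K, R): R2, R6, K7, K9, K14, K17, R26 → +7.
Negative (D, E): none → −0.
Net charge = (+7) + (−0) = +7.

+7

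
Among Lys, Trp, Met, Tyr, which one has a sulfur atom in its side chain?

Cysteine (C, thiol) and methionine (M, thioether) are the two sulfur-containing amino acids.
Of the listed options, only Met belongs to this group.

Met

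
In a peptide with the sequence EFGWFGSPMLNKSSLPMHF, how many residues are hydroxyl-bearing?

3

S, T, and Y are the three residues with a side-chain hydroxyl.
Matching residues: S7, S13, S14.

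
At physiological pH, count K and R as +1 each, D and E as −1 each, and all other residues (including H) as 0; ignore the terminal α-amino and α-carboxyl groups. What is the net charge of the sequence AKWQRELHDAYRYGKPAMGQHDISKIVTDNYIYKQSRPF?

Positive (K, R): K2, R5, R12, K15, K25, K34, R37 → +7.
Negative (D, E): E6, D9, D22, D29 → −4.
Net charge = (+7) + (−4) = +3.

+3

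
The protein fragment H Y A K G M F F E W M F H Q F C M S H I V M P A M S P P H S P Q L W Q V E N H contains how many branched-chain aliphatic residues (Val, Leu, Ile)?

4

Matching residues: I20, V21, L33, V36.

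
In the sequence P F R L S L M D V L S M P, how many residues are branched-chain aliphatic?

4

Valine (V), leucine (L), and isoleucine (I) are the branched-chain amino acids.
Matching residues: L4, L6, V9, L10.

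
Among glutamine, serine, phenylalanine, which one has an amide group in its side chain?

glutamine

Only N (asparagine) and Q (glutamine) carry a side-chain carboxamide.
Of the listed options, only glutamine belongs to this group.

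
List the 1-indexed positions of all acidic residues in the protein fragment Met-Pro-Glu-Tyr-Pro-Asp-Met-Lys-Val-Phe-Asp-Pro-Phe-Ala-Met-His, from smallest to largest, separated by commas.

3, 6, 11

Aspartate (D) and glutamate (E) have carboxylic-acid side chains and are the acidic amino acids.
Matching residues: Glu3, Asp6, Asp11.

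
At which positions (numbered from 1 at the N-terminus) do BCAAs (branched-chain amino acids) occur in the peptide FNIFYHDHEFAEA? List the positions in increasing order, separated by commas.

3

The BCAAs are Val, Leu, and Ile — aliphatic side chains with a branch point.
Matching residues: I3.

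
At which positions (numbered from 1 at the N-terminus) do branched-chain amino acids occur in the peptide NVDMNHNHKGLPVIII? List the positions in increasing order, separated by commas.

Valine (V), leucine (L), and isoleucine (I) are the branched-chain amino acids.
Matching residues: V2, L11, V13, I14, I15, I16.

2, 11, 13, 14, 15, 16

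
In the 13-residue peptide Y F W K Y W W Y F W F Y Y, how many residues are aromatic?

F, W, and Y each carry an aromatic ring on the side chain.
Matching residues: Y1, F2, W3, Y5, W6, W7, Y8, F9, W10, F11, Y12, Y13.

12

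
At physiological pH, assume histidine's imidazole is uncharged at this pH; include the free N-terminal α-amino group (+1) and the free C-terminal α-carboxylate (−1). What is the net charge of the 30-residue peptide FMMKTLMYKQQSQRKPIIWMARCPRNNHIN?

The side chains ionized at physiological pH are Lys/Arg (+1) and Asp/Glu (−1); with His treated as neutral, nothing else contributes.
Positive (K, R): K4, K9, R14, K15, R22, R25 → +6.
Negative (D, E): none → −0.
The N-terminus (+1) and C-terminus (−1) cancel.
Net charge = (+6) + (−0) = +6.

+6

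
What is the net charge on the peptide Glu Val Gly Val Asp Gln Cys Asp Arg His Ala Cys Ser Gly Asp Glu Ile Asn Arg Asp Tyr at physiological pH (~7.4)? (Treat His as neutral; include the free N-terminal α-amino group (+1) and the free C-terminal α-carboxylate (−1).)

-4

At pH ~7.4 the Lys and Arg side chains are protonated (+1), the Asp and Glu side chains are deprotonated (−1), and with His taken as neutral all other side chains carry no charge.
Positive (K, R): Arg9, Arg19 → +2.
Negative (D, E): Glu1, Asp5, Asp8, Asp15, Glu16, Asp20 → −6.
The N-terminus (+1) and C-terminus (−1) cancel.
Net charge = (+2) + (−6) = −4.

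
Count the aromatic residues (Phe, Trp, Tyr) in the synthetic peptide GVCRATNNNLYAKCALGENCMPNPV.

1

Matching residues: Y11.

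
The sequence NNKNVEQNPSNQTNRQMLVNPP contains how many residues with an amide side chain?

The amide-side-chain residues are Asn (N) and Gln (Q).
Matching residues: N1, N2, N4, Q7, N8, N11, Q12, N14, Q16, N20.

10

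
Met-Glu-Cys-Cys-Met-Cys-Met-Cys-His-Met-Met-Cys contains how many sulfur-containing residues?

10

The sulfur-bearing residues are cysteine (–SH) and methionine (–S–CH₃).
Matching residues: Met1, Cys3, Cys4, Met5, Cys6, Met7, Cys8, Met10, Met11, Cys12.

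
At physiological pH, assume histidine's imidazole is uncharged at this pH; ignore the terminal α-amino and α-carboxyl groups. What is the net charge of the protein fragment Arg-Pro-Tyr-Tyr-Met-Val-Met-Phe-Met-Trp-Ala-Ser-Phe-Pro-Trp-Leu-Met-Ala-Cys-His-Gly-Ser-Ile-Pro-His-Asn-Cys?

+1

Near pH 7.4, K and R contribute +1 each, D and E contribute −1 each, and every other side chain (His included, as stated) is uncharged.
Positive (K, R): Arg1 → +1.
Negative (D, E): none → −0.
Net charge = (+1) + (−0) = +1.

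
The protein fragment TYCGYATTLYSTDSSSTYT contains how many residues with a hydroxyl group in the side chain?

14

Serine (S), threonine (T), and tyrosine (Y) each carry a hydroxyl group on the side chain.
Matching residues: T1, Y2, Y5, T7, T8, Y10, S11, T12, S14, S15, S16, T17, Y18, T19.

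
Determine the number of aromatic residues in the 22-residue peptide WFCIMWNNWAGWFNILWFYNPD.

Phenylalanine (F), tryptophan (W), and tyrosine (Y) have aromatic ring side chains.
Matching residues: W1, F2, W6, W9, W12, F13, W17, F18, Y19.

9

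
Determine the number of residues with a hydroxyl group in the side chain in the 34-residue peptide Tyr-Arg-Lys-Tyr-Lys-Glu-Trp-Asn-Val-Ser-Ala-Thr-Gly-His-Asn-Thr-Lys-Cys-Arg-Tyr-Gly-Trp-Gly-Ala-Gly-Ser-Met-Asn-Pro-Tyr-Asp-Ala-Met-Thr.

The –OH-bearing residues are Ser, Thr (aliphatic alcohols), and Tyr (phenol).
Matching residues: Tyr1, Tyr4, Ser10, Thr12, Thr16, Tyr20, Ser26, Tyr30, Thr34.

9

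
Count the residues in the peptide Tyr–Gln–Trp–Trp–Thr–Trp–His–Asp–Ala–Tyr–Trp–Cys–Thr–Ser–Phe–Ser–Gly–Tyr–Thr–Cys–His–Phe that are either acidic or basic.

Acidic: D, E. Basic: H, K, R.
Acidic residues here: Asp8 (1).
Basic residues here: His7, His21 (2).
The two groups share no amino acid, so total = 1 + 2 = 3.

3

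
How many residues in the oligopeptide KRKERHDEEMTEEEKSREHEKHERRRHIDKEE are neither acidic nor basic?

4

Acidic: D, E. Basic: K, R, H. All other residues are neither.
Matching residues: M10, T11, S16, I28.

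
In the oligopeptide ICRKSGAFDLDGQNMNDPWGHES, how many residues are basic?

Lysine (K), arginine (R), and histidine (H) have basic, nitrogen-containing side chains.
Matching residues: R3, K4, H21.

3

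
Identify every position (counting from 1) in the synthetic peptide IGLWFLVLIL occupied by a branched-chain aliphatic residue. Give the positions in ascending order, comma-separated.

The BCAAs are Val, Leu, and Ile — aliphatic side chains with a branch point.
Matching residues: I1, L3, L6, V7, L8, I9, L10.

1, 3, 6, 7, 8, 9, 10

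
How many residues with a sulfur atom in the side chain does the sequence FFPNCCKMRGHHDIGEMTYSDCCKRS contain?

6

Only Cys (C) and Met (M) have a sulfur atom in the side chain.
Matching residues: C5, C6, M8, M17, C22, C23.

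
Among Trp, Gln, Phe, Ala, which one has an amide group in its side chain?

Gln

The amide-side-chain residues are Asn (N) and Gln (Q).
Of the listed options, only Gln belongs to this group.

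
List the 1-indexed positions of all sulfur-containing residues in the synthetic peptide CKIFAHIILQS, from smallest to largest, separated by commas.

1

Only Cys (C) and Met (M) have a sulfur atom in the side chain.
Matching residues: C1.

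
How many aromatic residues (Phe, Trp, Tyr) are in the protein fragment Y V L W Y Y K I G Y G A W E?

6

Matching residues: Y1, W4, Y5, Y6, Y10, W13.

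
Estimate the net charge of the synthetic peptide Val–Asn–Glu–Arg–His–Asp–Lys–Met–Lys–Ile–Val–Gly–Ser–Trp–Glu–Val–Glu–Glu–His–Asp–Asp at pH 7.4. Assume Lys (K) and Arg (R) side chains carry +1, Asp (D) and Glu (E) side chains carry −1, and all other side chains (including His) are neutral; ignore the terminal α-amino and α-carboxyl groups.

Positive (K, R): Arg4, Lys7, Lys9 → +3.
Negative (D, E): Glu3, Asp6, Glu15, Glu17, Glu18, Asp20, Asp21 → −7.
Net charge = (+3) + (−7) = −4.

-4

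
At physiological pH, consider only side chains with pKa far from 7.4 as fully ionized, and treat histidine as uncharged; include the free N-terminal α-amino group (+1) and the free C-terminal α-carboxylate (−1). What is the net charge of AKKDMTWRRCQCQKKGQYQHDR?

Near pH 7.4, K and R contribute +1 each, D and E contribute −1 each, and every other side chain (His included, as stated) is uncharged.
Positive (K, R): K2, K3, R8, R9, K14, K15, R22 → +7.
Negative (D, E): D4, D21 → −2.
The N-terminus (+1) and C-terminus (−1) cancel.
Net charge = (+7) + (−2) = +5.

+5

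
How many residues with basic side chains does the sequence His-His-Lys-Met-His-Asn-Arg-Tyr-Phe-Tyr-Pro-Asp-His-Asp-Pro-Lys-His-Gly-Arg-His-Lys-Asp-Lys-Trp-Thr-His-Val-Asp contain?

Lysine (K), arginine (R), and histidine (H) have basic, nitrogen-containing side chains.
Matching residues: His1, His2, Lys3, His5, Arg7, His13, Lys16, His17, Arg19, His20, Lys21, Lys23, His26.

13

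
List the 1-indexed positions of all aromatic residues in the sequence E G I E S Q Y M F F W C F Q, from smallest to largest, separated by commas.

Phenylalanine (F), tryptophan (W), and tyrosine (Y) have aromatic ring side chains.
Matching residues: Y7, F9, F10, W11, F13.

7, 9, 10, 11, 13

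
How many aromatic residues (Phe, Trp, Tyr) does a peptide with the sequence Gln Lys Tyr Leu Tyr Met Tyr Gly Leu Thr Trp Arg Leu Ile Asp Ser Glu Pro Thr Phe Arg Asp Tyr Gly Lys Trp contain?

7

Matching residues: Tyr3, Tyr5, Tyr7, Trp11, Phe20, Tyr23, Trp26.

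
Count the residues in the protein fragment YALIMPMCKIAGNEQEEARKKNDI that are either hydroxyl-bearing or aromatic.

1

Hydroxyl-bearing: S, T, Y. Aromatic: F, W, Y.
Hydroxyl-bearing residues here: Y1 (1).
Aromatic residues here: Y1 (1).
Y is in both groups, so the 1 Y residue must not be double-counted.
Total = 1 + 1 − 1 = 1.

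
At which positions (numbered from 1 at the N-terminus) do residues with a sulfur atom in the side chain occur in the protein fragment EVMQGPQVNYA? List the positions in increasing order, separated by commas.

3

Cysteine (C, thiol) and methionine (M, thioether) are the two sulfur-containing amino acids.
Matching residues: M3.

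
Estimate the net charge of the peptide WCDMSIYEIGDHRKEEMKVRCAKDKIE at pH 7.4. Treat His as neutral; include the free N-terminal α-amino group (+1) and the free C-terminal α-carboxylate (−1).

-1

At pH ~7.4 the Lys and Arg side chains are protonated (+1), the Asp and Glu side chains are deprotonated (−1), and with His taken as neutral all other side chains carry no charge.
Positive (K, R): R13, K14, K18, R20, K23, K25 → +6.
Negative (D, E): D3, E8, D11, E15, E16, D24, E27 → −7.
The N-terminus (+1) and C-terminus (−1) cancel.
Net charge = (+6) + (−7) = −1.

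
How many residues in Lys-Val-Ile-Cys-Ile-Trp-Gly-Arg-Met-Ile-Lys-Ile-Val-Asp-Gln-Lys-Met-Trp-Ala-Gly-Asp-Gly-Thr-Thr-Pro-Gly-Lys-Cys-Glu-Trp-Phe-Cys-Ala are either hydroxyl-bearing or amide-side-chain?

Hydroxyl-bearing: S, T, Y. Amide-side-chain: N, Q.
Hydroxyl-bearing residues here: Thr23, Thr24 (2).
Amide-side-chain residues here: Gln15 (1).
The two groups share no amino acid, so total = 2 + 1 = 3.

3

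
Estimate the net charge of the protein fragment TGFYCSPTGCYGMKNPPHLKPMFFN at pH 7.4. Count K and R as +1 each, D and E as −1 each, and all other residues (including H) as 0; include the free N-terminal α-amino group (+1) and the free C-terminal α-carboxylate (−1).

+2

Positive (K, R): K14, K20 → +2.
Negative (D, E): none → −0.
The N-terminus (+1) and C-terminus (−1) cancel.
Net charge = (+2) + (−0) = +2.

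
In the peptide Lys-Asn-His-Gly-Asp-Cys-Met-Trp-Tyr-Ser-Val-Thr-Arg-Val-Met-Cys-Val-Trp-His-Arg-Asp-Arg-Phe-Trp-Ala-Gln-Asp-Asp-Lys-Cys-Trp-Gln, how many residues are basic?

Lysine (K), arginine (R), and histidine (H) have basic, nitrogen-containing side chains.
Matching residues: Lys1, His3, Arg13, His19, Arg20, Arg22, Lys29.

7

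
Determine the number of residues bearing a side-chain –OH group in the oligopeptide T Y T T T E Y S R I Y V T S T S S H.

Serine (S), threonine (T), and tyrosine (Y) each carry a hydroxyl group on the side chain.
Matching residues: T1, Y2, T3, T4, T5, Y7, S8, Y11, T13, S14, T15, S16, S17.

13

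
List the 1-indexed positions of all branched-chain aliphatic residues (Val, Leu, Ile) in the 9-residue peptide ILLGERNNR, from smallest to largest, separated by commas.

Matching residues: I1, L2, L3.

1, 2, 3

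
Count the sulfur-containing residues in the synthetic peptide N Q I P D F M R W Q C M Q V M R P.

4

Cysteine (C, thiol) and methionine (M, thioether) are the two sulfur-containing amino acids.
Matching residues: M7, C11, M12, M15.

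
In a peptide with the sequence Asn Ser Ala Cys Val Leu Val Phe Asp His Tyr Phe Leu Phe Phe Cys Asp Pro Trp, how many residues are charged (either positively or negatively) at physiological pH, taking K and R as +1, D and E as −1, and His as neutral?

Charged side chains at pH ~7.4: K, R (positive); D, E (negative).
Matching residues: Asp9, Asp17.

2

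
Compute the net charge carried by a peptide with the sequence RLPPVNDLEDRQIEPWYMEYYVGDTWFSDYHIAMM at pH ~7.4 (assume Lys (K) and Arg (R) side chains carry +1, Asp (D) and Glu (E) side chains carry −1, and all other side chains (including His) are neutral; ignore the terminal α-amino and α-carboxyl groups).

-5

Positive (K, R): R1, R11 → +2.
Negative (D, E): D7, E9, D10, E14, E19, D24, D29 → −7.
Net charge = (+2) + (−7) = −5.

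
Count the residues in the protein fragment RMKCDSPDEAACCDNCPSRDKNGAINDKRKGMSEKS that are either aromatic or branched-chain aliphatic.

1

Aromatic: F, W, Y. Branched-chain aliphatic: I, L, V.
Aromatic residues here: none (0).
Branched-chain aliphatic residues here: I25 (1).
The two groups share no amino acid, so total = 0 + 1 = 1.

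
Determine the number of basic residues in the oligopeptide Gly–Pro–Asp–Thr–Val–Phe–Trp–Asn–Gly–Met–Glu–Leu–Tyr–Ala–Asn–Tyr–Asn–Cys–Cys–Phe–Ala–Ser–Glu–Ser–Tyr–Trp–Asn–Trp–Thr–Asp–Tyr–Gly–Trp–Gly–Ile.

0

Lysine (K), arginine (R), and histidine (H) have basic, nitrogen-containing side chains.
None of the 35 residues belong to this group.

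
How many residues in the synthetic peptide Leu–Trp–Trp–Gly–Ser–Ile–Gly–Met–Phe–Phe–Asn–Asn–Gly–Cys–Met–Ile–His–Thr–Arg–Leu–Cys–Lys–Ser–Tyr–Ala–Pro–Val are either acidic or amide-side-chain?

2

Acidic: D, E. Amide-side-chain: N, Q.
Acidic residues here: none (0).
Amide-side-chain residues here: Asn11, Asn12 (2).
The two groups share no amino acid, so total = 0 + 2 = 2.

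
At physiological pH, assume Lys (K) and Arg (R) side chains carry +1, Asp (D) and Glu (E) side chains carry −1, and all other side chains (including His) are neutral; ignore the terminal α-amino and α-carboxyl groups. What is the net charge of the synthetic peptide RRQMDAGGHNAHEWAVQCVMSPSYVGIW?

Positive (K, R): R1, R2 → +2.
Negative (D, E): D5, E13 → −2.
Net charge = (+2) + (−2) = 0.

0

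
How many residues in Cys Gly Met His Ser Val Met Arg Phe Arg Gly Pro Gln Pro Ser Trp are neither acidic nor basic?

13

Acidic: D, E. Basic: K, R, H. All other residues are neither.
Matching residues: Cys1, Gly2, Met3, Ser5, Val6, Met7, Phe9, Gly11, Pro12, Gln13, Pro14, Ser15, Trp16.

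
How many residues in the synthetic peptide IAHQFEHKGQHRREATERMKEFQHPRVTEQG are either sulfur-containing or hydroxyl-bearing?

Sulfur-containing: C, M. Hydroxyl-bearing: S, T, Y.
Sulfur-containing residues here: M19 (1).
Hydroxyl-bearing residues here: T16, T28 (2).
The two groups share no amino acid, so total = 1 + 2 = 3.

3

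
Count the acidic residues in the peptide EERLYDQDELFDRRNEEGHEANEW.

10

The acidic residues are Asp (D) and Glu (E), whose side chains end in a carboxylate group.
Matching residues: E1, E2, D6, D8, E9, D12, E16, E17, E20, E23.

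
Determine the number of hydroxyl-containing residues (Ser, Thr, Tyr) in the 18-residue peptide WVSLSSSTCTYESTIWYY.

Matching residues: S3, S5, S6, S7, T8, T10, Y11, S13, T14, Y17, Y18.

11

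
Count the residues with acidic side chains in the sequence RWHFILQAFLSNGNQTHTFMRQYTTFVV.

Only D (aspartate) and E (glutamate) carry a side-chain carboxylic acid.
None of the 28 residues belong to this group.

0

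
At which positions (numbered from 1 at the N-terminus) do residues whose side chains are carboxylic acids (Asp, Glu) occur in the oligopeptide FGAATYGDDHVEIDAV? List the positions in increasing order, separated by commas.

8, 9, 12, 14

Matching residues: D8, D9, E12, D14.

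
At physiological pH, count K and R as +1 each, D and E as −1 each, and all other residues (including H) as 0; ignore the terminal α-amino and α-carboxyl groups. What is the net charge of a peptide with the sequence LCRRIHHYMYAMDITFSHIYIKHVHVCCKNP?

Positive (K, R): R3, R4, K22, K29 → +4.
Negative (D, E): D13 → −1.
Net charge = (+4) + (−1) = +3.

+3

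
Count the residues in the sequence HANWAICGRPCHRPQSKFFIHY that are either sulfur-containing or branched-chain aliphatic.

Sulfur-containing: C, M. Branched-chain aliphatic: I, L, V.
Sulfur-containing residues here: C7, C11 (2).
Branched-chain aliphatic residues here: I6, I20 (2).
The two groups share no amino acid, so total = 2 + 2 = 4.

4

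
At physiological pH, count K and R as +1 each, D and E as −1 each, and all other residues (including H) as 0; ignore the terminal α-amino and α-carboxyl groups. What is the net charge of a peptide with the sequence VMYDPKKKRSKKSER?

+5

Positive (K, R): K6, K7, K8, R9, K11, K12, R15 → +7.
Negative (D, E): D4, E14 → −2.
Net charge = (+7) + (−2) = +5.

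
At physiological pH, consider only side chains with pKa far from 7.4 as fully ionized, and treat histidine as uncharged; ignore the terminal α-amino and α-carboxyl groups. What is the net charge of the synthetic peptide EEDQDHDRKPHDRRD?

-3

Near pH 7.4, K and R contribute +1 each, D and E contribute −1 each, and every other side chain (His included, as stated) is uncharged.
Positive (K, R): R8, K9, R13, R14 → +4.
Negative (D, E): E1, E2, D3, D5, D7, D12, D15 → −7.
Net charge = (+4) + (−7) = −3.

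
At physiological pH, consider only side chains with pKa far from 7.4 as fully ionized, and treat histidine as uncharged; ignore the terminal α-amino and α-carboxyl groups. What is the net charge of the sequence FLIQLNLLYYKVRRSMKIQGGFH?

Near pH 7.4, K and R contribute +1 each, D and E contribute −1 each, and every other side chain (His included, as stated) is uncharged.
Positive (K, R): K11, R13, R14, K17 → +4.
Negative (D, E): none → −0.
Net charge = (+4) + (−0) = +4.

+4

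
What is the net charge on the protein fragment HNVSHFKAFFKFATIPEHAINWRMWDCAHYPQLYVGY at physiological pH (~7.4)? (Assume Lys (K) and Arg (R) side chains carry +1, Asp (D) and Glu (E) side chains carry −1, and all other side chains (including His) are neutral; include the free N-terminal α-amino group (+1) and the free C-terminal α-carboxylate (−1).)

+1

Positive (K, R): K7, K11, R23 → +3.
Negative (D, E): E17, D26 → −2.
The N-terminus (+1) and C-terminus (−1) cancel.
Net charge = (+3) + (−2) = +1.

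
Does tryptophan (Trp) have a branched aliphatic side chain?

No

V, L, and I make up the branched-chain aliphatic group.
Tryptophan is not in this group.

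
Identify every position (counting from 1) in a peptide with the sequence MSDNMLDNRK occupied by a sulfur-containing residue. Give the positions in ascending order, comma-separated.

1, 5

Only Cys (C) and Met (M) have a sulfur atom in the side chain.
Matching residues: M1, M5.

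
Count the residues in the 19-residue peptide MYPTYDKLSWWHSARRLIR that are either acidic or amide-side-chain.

1

Acidic: D, E. Amide-side-chain: N, Q.
Acidic residues here: D6 (1).
Amide-side-chain residues here: none (0).
The two groups share no amino acid, so total = 1 + 0 = 1.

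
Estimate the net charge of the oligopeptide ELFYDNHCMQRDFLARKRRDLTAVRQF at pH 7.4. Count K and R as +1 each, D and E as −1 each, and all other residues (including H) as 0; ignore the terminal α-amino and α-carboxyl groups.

Positive (K, R): R11, R16, K17, R18, R19, R25 → +6.
Negative (D, E): E1, D5, D12, D20 → −4.
Net charge = (+6) + (−4) = +2.

+2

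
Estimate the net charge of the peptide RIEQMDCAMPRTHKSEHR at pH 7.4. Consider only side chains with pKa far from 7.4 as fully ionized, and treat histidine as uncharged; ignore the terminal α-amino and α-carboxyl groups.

+1

The side chains ionized at physiological pH are Lys/Arg (+1) and Asp/Glu (−1); with His treated as neutral, nothing else contributes.
Positive (K, R): R1, R11, K14, R18 → +4.
Negative (D, E): E3, D6, E16 → −3.
Net charge = (+4) + (−3) = +1.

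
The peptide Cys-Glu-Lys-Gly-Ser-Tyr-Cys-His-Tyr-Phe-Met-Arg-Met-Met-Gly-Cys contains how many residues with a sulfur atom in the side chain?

Only Cys (C) and Met (M) have a sulfur atom in the side chain.
Matching residues: Cys1, Cys7, Met11, Met13, Met14, Cys16.

6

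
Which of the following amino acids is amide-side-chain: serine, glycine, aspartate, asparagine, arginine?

Asparagine (N) and glutamine (Q) have uncharged amide side chains.
Of the listed options, only asparagine belongs to this group.

asparagine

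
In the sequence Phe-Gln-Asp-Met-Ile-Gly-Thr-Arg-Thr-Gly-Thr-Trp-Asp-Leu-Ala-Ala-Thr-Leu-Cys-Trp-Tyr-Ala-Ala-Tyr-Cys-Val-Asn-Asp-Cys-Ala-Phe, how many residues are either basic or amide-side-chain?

3

Basic: H, K, R. Amide-side-chain: N, Q.
Basic residues here: Arg8 (1).
Amide-side-chain residues here: Gln2, Asn27 (2).
The two groups share no amino acid, so total = 1 + 2 = 3.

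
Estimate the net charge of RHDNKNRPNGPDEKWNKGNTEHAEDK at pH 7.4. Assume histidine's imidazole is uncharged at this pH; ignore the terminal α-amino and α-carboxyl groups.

0

At pH ~7.4 the Lys and Arg side chains are protonated (+1), the Asp and Glu side chains are deprotonated (−1), and with His taken as neutral all other side chains carry no charge.
Positive (K, R): R1, K5, R7, K14, K17, K26 → +6.
Negative (D, E): D3, D12, E13, E21, E24, D25 → −6.
Net charge = (+6) + (−6) = 0.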